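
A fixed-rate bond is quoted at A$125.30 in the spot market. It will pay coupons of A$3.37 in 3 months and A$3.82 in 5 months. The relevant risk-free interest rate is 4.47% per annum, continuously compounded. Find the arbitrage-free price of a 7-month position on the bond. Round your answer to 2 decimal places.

PV(coupons) I = 3.37·e^(−0.0447·3/12) + 3.82·e^(−0.0447·5/12)
I = 3.3325 + 3.7495 = 7.0820
F = (S − I)·e^(rT) = (125.30 − 7.0820) · e^(0.0447·7/12)
= 118.2180 · e^0.026075 = 118.2180 × 1.026418 = A$121.34

A$121.34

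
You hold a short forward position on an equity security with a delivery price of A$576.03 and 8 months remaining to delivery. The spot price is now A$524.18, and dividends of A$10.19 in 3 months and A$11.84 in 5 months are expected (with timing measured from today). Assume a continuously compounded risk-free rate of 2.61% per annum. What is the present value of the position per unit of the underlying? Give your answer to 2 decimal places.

PV(remaining dividends) I = 10.19·e^(−0.0261·3/12) + 11.84·e^(−0.0261·5/12) = 21.8357
Current forward F = (S − I)·e^(rT) = (524.18 − 21.8357)·e^(0.0261·8/12) = 502.3443 × 1.017552 = 511.1614
Value (long) = (F − K)·e^(−rT) = (511.1614 − 576.03) × 0.982751 = -63.7497
Short position value = −(long value) = A$63.75

A$63.75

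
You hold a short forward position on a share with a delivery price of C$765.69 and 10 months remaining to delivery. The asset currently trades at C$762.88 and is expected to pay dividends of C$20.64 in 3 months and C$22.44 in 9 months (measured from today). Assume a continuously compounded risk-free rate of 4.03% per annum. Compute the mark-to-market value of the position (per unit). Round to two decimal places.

PV(remaining dividends) I = 20.64·e^(−0.0403·3/12) + 22.44·e^(−0.0403·9/12) = 42.2050
Current forward F = (S − I)·e^(rT) = (762.88 − 42.2050)·e^(0.0403·10/12) = 720.6750 × 1.034154 = 745.2889
Value (long) = (F − K)·e^(−rT) = (745.2889 − 765.69) × 0.966974 = -19.7273
Short position value = −(long value) = C$19.73

C$19.73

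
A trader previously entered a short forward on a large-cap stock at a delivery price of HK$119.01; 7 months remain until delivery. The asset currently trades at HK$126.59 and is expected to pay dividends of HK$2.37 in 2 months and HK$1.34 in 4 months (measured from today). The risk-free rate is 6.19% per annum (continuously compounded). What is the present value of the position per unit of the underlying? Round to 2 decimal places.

PV(remaining dividends) I = 2.37·e^(−0.0619·2/12) + 1.34·e^(−0.0619·4/12) = 3.6583
Current forward F = (S − I)·e^(rT) = (126.59 − 3.6583)·e^(0.0619·7/12) = 122.9317 × 1.036768 = 127.4517
Value (long) = (F − K)·e^(−rT) = (127.4517 − 119.01) × 0.964536 = 8.1423
Short position value = −(long value) = -HK$8.14

-HK$8.14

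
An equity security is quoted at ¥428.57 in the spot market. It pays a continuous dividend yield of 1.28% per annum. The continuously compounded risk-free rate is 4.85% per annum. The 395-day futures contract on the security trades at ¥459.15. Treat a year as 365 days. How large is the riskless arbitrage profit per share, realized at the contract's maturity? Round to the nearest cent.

¥13.70 per share

Fair futures: F* = S·e^(carry·T), with carry = (r − q) = 0.0485 − 0.0128 = 0.0357
F* = 428.57 · e^(0.0357 × 395/365) = 428.57 · e^0.038634 = 428.57 × 1.039390 = ¥445.4514
Market ¥459.15 > fair ¥445.4514: forward overpriced → cash-and-carry (buy spot, short the forward).
At maturity, profit = |F_mkt − F*| = |459.15 − 445.4514| = ¥13.70 per share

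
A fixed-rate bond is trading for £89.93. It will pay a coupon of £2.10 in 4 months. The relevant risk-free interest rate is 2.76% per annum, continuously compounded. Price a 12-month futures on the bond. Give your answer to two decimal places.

£90.31

PV(coupons) I = 2.10·e^(−0.0276·4/12)
I = 2.0808
F = (S − I)·e^(rT) = (89.93 − 2.0808) · e^(0.0276·12/12)
= 87.8492 · e^0.027600 = 87.8492 × 1.027984 = £90.31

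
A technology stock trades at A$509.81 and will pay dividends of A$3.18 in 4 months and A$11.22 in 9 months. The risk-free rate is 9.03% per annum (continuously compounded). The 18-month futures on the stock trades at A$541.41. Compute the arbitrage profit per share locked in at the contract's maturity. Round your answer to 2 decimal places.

A$26.81 per share

PV(dividends) I = 3.18·e^(−0.0903·4/12) + 11.22·e^(−0.0903·9/12) = 13.5710
Fair futures F* = (S − I)·e^(rT) = (509.81 − 13.5710)·e^0.135450 = 496.2390 × 1.145052 = 568.2195
Market A$541.41 < fair 568.2195: forward underpriced → reverse cash-and-carry (short the stock, invest proceeds at r, pay the dividends, go long the forward).
Profit at T = |F_mkt − F*| = |541.41 − 568.2195| = A$26.81 per share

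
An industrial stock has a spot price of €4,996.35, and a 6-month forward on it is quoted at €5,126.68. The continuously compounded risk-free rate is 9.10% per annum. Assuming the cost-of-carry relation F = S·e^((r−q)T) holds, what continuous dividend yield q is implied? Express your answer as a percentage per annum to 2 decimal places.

3.95%

From F = S·e^((r−q)T): (r − q) = ln(F/S)/T
ln(5126.68/4996.35) = ln(1.026085) = 0.025751
(r − q) = 0.025751 / (6/12) = 0.051502
q = r − ln(F/S)/T = 0.0910 − 0.051502 = 0.039498
q = 3.95%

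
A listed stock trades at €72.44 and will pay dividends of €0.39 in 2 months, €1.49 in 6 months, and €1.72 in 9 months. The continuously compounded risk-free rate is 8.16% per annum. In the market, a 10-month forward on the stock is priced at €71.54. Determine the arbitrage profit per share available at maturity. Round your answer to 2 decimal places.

PV(dividends) I = 0.39·e^(−0.0816·2/12) + 1.49·e^(−0.0816·6/12) + 1.72·e^(−0.0816·9/12) = 3.4331
Fair forward F* = (S − I)·e^(rT) = (72.44 − 3.4331)·e^0.068000 = 69.0069 × 1.070365 = 73.8626
Market €71.54 < fair 73.8626: forward underpriced → reverse cash-and-carry (short the stock, invest proceeds at r, pay the dividends, go long the forward).
Profit at T = |F_mkt − F*| = |71.54 − 73.8626| = €2.32 per share

€2.32 per share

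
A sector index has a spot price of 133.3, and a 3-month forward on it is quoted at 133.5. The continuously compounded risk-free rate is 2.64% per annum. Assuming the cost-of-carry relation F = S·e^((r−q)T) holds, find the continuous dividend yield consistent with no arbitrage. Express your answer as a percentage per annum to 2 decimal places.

From F = S·e^((r−q)T): (r − q) = ln(F/S)/T
ln(133.5/133.3) = ln(1.001500) = 0.001499
(r − q) = 0.001499 / (3/12) = 0.005996
q = r − ln(F/S)/T = 0.0264 − 0.005996 = 0.020404
q = 2.04%

2.04%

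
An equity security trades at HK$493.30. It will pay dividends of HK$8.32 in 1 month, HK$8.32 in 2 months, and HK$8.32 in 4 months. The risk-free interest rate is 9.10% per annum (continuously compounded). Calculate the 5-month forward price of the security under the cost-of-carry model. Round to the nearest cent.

HK$486.89

PV(dividends) I = 8.32·e^(−0.0910·1/12) + 8.32·e^(−0.0910·2/12) + 8.32·e^(−0.0910·4/12)
I = 8.2571 + 8.1948 + 8.0714 = 24.5233
F = (S − I)·e^(rT) = (493.30 − 24.5233) · e^(0.0910·5/12)
= 468.7767 · e^0.037917 = 468.7767 × 1.038645 = HK$486.89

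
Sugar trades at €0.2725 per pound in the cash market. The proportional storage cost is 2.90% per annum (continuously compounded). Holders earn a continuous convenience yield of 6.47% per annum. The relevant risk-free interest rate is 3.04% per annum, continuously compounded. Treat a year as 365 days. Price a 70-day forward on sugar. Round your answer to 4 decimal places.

Net carry = r + u − y = 0.0304 + 0.0290 − 0.0647 = -0.0053
F = S·e^((r+u−y)T) = 0.2725 · e^(-0.0053 × 70/365) = 0.2725 · e^-0.001016
= 0.2725 × 0.998985 = €0.2722 per pound

€0.2722 per pound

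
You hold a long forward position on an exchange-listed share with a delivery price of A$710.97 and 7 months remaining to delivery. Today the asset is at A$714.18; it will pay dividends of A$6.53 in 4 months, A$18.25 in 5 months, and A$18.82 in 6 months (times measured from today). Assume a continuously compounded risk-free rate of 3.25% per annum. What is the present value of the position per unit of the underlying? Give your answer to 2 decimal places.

-A$26.42

PV(remaining dividends) I = 6.53·e^(−0.0325·4/12) + 18.25·e^(−0.0325·5/12) + 18.82·e^(−0.0325·6/12) = 42.9808
Current forward F = (S − I)·e^(rT) = (714.18 − 42.9808)·e^(0.0325·7/12) = 671.1992 × 1.019139 = 684.0453
Value (long) = (F − K)·e^(−rT) = (684.0453 − 710.97) × 0.981220 = -26.4191
Value = -A$26.42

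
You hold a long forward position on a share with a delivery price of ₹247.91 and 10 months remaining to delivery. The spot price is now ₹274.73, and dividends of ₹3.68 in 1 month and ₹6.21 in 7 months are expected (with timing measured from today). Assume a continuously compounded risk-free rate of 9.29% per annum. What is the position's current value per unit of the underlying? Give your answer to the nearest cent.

PV(remaining dividends) I = 3.68·e^(−0.0929·1/12) + 6.21·e^(−0.0929·7/12) = 9.5340
Current forward F = (S − I)·e^(rT) = (274.73 − 9.5340)·e^(0.0929·10/12) = 265.1960 × 1.080492 = 286.5422
Value (long) = (F − K)·e^(−rT) = (286.5422 − 247.91) × 0.925504 = 35.7543
Value = ₹35.75

₹35.75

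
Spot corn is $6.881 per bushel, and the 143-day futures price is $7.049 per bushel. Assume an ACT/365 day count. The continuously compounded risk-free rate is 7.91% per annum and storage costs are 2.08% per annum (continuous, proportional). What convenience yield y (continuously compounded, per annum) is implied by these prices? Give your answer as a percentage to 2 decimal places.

F = S·e^((r+u−y)T) ⇒ (r+u−y) = ln(F/S)/T
ln(7.049/6.881) = 0.024122; /T ⇒ 0.061570
y = r + u − ln(F/S)/T = 0.0791 + 0.0208 − 0.061570 = 0.038330
y = 3.83%

3.83%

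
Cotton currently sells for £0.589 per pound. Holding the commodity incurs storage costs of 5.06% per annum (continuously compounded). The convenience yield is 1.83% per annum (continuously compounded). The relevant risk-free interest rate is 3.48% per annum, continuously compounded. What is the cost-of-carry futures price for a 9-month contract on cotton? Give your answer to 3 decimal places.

£0.619 per pound

Net carry = r + u − y = 0.0348 + 0.0506 − 0.0183 = 0.0671
F = S·e^((r+u−y)T) = 0.589 · e^(0.0671 × 9/12) = 0.589 · e^0.050325
= 0.589 × 1.051613 = £0.619 per pound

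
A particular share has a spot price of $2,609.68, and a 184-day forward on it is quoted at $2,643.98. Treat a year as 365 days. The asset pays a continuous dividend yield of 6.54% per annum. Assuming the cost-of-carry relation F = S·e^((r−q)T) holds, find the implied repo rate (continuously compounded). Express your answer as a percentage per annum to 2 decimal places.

From F = S·e^((r−q)T): (r − q) = ln(F/S)/T
ln(2643.98/2609.68) = ln(1.013143) = 0.013057
(r − q) = 0.013057 / (184/365) = 0.025901
r = ln(F/S)/T + q = 0.025901 + 0.0654 = 0.091301
r = 9.13%

9.13%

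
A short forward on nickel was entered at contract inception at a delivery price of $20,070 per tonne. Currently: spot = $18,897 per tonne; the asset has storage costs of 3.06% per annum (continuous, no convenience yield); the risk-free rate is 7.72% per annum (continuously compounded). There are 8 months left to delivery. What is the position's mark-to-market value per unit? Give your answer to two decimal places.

Current fair forward for the remaining 8 months: F = S·e^((r + u)·T), (r + u) = 0.0772 + 0.0306 = 0.1078
F = 18897 · e^(0.1078 × 8/12) = 18897 × 1.07451207 = 20305.0546
Value of long forward = (F − K)·e^(−rT) = (20305.0546 − 20070) · e^(−0.0772·8/12)
= 235.0546 × 0.94983531 = 223.26
Short position value = −(long value) = -$223.26

-$223.26 per tonne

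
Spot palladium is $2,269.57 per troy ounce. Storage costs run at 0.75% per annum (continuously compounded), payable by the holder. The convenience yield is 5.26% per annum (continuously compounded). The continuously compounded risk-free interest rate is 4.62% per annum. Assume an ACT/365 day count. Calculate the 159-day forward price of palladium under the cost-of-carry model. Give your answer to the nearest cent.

$2,270.66 per troy ounce

Net carry = r + u − y = 0.0462 + 0.0075 − 0.0526 = 0.0011
F = S·e^((r+u−y)T) = 2269.57 · e^(0.0011 × 159/365) = 2269.57 · e^0.00047918
= 2269.57 × 1.00047929 = $2,270.66 per troy ounce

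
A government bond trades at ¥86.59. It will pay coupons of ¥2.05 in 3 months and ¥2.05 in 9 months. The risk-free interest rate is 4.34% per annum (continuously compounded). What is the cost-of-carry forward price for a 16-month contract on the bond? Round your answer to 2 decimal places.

¥87.50

PV(coupons) I = 2.05·e^(−0.0434·3/12) + 2.05·e^(−0.0434·9/12)
I = 2.0279 + 1.9843 = 4.0122
F = (S − I)·e^(rT) = (86.59 − 4.0122) · e^(0.0434·16/12)
= 82.5778 · e^0.057867 = 82.5778 × 1.059574 = ¥87.50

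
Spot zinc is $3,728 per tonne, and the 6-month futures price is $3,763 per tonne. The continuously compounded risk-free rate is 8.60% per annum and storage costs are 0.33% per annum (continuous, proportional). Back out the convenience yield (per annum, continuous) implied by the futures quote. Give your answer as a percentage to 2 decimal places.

F = S·e^((r+u−y)T) ⇒ (r+u−y) = ln(F/S)/T
ln(3763/3728) = 0.009345; /T ⇒ 0.018690
y = r + u − ln(F/S)/T = 0.0860 + 0.0033 − 0.018690 = 0.070610
y = 7.06%

7.06%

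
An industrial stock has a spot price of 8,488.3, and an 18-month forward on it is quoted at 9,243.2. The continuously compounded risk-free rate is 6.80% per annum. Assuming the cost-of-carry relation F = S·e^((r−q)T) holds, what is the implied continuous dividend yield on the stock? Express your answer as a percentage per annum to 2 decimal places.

1.12%

From F = S·e^((r−q)T): (r − q) = ln(F/S)/T
ln(9243.2/8488.3) = ln(1.088934) = 0.085199
(r − q) = 0.085199 / (18/12) = 0.056799
q = r − ln(F/S)/T = 0.0680 − 0.056799 = 0.011201
q = 1.12%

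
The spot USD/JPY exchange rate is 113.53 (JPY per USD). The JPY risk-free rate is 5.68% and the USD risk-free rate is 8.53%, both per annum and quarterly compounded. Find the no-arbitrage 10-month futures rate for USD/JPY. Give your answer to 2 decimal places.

By covered interest parity, F = S · (1+r_JPY/4)^(4T) / (1+r_USD/4)^(4T)
= 113.53 × 1.048122 / 1.072869 = 113.53 × 0.976934
F = 110.91 JPY per USD

110.91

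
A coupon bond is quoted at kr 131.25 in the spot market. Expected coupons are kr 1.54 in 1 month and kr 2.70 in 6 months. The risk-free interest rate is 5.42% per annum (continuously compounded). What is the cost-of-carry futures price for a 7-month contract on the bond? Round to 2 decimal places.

PV(coupons) I = 1.54·e^(−0.0542·1/12) + 2.70·e^(−0.0542·6/12)
I = 1.5331 + 2.6278 = 4.1609
F = (S − I)·e^(rT) = (131.25 − 4.1609) · e^(0.0542·7/12)
= 127.0891 · e^0.031617 = 127.0891 × 1.032122 = kr 131.17

kr 131.17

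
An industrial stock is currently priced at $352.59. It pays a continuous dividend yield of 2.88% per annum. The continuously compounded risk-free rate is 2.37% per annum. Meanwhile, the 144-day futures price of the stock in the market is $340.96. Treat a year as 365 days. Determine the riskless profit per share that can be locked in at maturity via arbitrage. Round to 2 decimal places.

Fair futures: F* = S·e^(carry·T), with carry = (r − q) = 0.0237 − 0.0288 = -0.0051
F* = 352.59 · e^(-0.0051 × 144/365) = 352.59 · e^-0.002012 = 352.59 × 0.997990 = $351.8813
Market $340.96 < fair $351.8813: forward underpriced → reverse cash-and-carry (short spot, go long the forward).
At maturity, profit = |F_mkt − F*| = |340.96 − 351.8813| = $10.92 per share

$10.92 per share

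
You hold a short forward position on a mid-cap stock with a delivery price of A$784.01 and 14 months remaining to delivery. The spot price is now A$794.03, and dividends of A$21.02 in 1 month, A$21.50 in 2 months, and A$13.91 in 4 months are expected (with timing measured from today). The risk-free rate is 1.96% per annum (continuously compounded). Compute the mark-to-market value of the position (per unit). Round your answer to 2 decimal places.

A$28.49

PV(remaining dividends) I = 21.02·e^(−0.0196·1/12) + 21.50·e^(−0.0196·2/12) + 13.91·e^(−0.0196·4/12) = 56.2350
Current forward F = (S − I)·e^(rT) = (794.03 − 56.2350)·e^(0.0196·14/12) = 737.7950 × 1.023130 = 754.8602
Value (long) = (F − K)·e^(−rT) = (754.8602 − 784.01) × 0.977393 = -28.4908
Short position value = −(long value) = A$28.49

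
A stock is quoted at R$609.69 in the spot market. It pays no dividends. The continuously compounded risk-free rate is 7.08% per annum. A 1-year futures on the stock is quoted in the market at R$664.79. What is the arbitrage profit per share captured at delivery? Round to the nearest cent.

R$10.37 per share

Fair futures: F* = S·e^(carry·T), with carry = r = 0.0708
F* = 609.69 · e^(0.0708 × 1) = 609.69 · e^0.070800 = 609.69 × 1.073367 = R$654.4211
Market R$664.79 > fair R$654.4211: forward overpriced → cash-and-carry (buy spot, short the forward).
At maturity, profit = |F_mkt − F*| = |664.79 − 654.4211| = R$10.37 per share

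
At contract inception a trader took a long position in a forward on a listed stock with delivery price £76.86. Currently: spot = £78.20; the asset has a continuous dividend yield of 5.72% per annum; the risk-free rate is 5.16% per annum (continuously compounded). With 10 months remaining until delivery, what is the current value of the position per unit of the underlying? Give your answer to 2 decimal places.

£0.93

Current fair forward for the remaining 10 months: F = S·e^((r − q)·T), (r − q) = 0.0516 − 0.0572 = -0.0056
F = 78.20 · e^(-0.0056 × 10/12) = 78.20 × 0.995344 = 77.8359
Value of long forward = (F − K)·e^(−rT) = (77.8359 − 76.86) · e^(−0.0516·10/12)
= 0.9759 × 0.957911 = 0.93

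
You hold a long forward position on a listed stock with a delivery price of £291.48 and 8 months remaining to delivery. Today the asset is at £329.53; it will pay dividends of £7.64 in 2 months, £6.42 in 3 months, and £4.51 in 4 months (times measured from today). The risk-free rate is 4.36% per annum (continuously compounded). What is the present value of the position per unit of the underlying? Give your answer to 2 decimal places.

PV(remaining dividends) I = 7.64·e^(−0.0436·2/12) + 6.42·e^(−0.0436·3/12) + 4.51·e^(−0.0436·4/12) = 18.3800
Current forward F = (S − I)·e^(rT) = (329.53 − 18.3800)·e^(0.0436·8/12) = 311.1500 × 1.029493 = 320.3267
Value (long) = (F − K)·e^(−rT) = (320.3267 − 291.48) × 0.971352 = 28.0203
Value = £28.02

£28.02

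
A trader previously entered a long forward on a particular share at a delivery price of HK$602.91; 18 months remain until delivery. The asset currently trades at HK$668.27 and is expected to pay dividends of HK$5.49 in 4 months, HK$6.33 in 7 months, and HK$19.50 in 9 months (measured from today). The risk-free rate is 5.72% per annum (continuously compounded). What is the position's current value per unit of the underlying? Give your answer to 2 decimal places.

HK$84.74

PV(remaining dividends) I = 5.49·e^(−0.0572·4/12) + 6.33·e^(−0.0572·7/12) + 19.50·e^(−0.0572·9/12) = 30.1897
Current forward F = (S − I)·e^(rT) = (668.27 − 30.1897)·e^(0.0572·18/12) = 638.0803 × 1.089588 = 695.2446
Value (long) = (F − K)·e^(−rT) = (695.2446 − 602.91) × 0.917778 = 84.7427
Value = HK$84.74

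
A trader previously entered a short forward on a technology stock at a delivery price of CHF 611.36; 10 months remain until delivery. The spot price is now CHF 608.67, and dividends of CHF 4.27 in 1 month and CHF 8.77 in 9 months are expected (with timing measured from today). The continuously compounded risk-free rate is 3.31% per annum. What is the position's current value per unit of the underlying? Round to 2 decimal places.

-CHF 1.13

PV(remaining dividends) I = 4.27·e^(−0.0331·1/12) + 8.77·e^(−0.0331·9/12) = 12.8132
Current forward F = (S − I)·e^(rT) = (608.67 − 12.8132)·e^(0.0331·10/12) = 595.8568 × 1.027967 = 612.5211
Value (long) = (F − K)·e^(−rT) = (612.5211 − 611.36) × 0.972794 = 1.1295
Short position value = −(long value) = -CHF 1.13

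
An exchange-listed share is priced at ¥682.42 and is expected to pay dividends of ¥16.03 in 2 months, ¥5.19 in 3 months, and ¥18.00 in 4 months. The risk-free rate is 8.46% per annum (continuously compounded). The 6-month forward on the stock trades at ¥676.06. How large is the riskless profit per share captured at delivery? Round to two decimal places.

¥4.20 per share

PV(dividends) I = 16.03·e^(−0.0846·2/12) + 5.19·e^(−0.0846·3/12) + 18.00·e^(−0.0846·4/12) = 38.3864
Fair forward F* = (S − I)·e^(rT) = (682.42 − 38.3864)·e^0.042300 = 644.0336 × 1.043207 = 671.8604
Market ¥676.06 > fair 671.8604: forward overpriced → cash-and-carry (borrow at r, buy the stock and collect the dividends, short the forward).
Profit at T = |F_mkt − F*| = |676.06 − 671.8604| = ¥4.20 per share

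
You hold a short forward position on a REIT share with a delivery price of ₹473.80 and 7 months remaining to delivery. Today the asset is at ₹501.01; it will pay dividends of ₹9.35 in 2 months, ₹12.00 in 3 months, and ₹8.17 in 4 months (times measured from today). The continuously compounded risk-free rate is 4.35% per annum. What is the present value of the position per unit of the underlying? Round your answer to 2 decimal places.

-₹9.88

PV(remaining dividends) I = 9.35·e^(−0.0435·2/12) + 12.00·e^(−0.0435·3/12) + 8.17·e^(−0.0435·4/12) = 29.2051
Current forward F = (S − I)·e^(rT) = (501.01 − 29.2051)·e^(0.0435·7/12) = 471.8049 × 1.025700 = 483.9303
Value (long) = (F − K)·e^(−rT) = (483.9303 − 473.80) × 0.974944 = 9.8765
Short position value = −(long value) = -₹9.88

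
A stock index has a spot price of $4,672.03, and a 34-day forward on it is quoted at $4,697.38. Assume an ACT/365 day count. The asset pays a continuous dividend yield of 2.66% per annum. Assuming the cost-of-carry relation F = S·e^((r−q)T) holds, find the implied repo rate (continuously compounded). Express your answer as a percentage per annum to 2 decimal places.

8.47%

From F = S·e^((r−q)T): (r − q) = ln(F/S)/T
ln(4697.38/4672.03) = ln(1.005426) = 0.005411
(r − q) = 0.005411 / (34/365) = 0.058089
r = ln(F/S)/T + q = 0.058089 + 0.0266 = 0.084689
r = 8.47%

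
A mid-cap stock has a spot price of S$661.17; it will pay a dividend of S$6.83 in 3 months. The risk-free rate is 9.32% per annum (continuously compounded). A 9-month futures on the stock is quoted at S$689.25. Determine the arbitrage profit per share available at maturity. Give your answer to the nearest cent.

PV(dividends) I = 6.83·e^(−0.0932·3/12) = 6.6727
Fair futures F* = (S − I)·e^(rT) = (661.17 − 6.6727)·e^0.069900 = 654.4973 × 1.072401 = 701.8836
Market S$689.25 < fair 701.8836: forward underpriced → reverse cash-and-carry (short the stock, invest proceeds at r, pay the dividends, go long the forward).
Profit at T = |F_mkt − F*| = |689.25 − 701.8836| = S$12.63 per share

S$12.63 per share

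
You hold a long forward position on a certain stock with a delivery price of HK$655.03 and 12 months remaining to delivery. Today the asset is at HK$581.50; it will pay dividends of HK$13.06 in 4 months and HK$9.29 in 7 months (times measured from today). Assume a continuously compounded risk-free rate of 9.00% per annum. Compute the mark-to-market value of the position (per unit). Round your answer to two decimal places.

PV(remaining dividends) I = 13.06·e^(−0.0900·4/12) + 9.29·e^(−0.0900·7/12) = 21.4889
Current forward F = (S − I)·e^(rT) = (581.50 − 21.4889)·e^(0.0900·12/12) = 560.0111 × 1.094174 = 612.7496
Value (long) = (F − K)·e^(−rT) = (612.7496 − 655.03) × 0.913931 = -38.6414
Value = -HK$38.64

-HK$38.64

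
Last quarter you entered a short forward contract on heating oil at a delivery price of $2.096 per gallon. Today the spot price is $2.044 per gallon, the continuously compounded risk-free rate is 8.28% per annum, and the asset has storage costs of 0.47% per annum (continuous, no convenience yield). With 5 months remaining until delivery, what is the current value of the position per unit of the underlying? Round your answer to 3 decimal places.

Current fair forward for the remaining 5 months: F = S·e^((r + u)·T), (r + u) = 0.0828 + 0.0047 = 0.0875
F = 2.044 · e^(0.0875 × 5/12) = 2.044 × 1.037131 = 2.1199
Value of long forward = (F − K)·e^(−rT) = (2.1199 − 2.096) · e^(−0.0828·5/12)
= 0.0239 × 0.966088 = 0.023
Short position value = −(long value) = -$0.023

-$0.023 per gallon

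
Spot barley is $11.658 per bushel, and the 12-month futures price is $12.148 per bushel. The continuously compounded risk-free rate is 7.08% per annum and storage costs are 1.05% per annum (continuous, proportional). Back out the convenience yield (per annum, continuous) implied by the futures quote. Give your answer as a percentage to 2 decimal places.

4.01%

F = S·e^((r+u−y)T) ⇒ (r+u−y) = ln(F/S)/T
ln(12.148/11.658) = 0.041172; /T ⇒ 0.041172
y = r + u − ln(F/S)/T = 0.0708 + 0.0105 − 0.041172 = 0.040128
y = 4.01%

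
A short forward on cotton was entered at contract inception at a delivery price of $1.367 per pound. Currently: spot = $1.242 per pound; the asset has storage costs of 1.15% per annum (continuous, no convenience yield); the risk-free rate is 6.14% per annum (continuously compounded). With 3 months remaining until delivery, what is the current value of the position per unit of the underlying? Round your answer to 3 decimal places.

Current fair forward for the remaining 3 months: F = S·e^((r + u)·T), (r + u) = 0.0614 + 0.0115 = 0.0729
F = 1.242 · e^(0.0729 × 3/12) = 1.242 × 1.018392 = 1.2648
Value of long forward = (F − K)·e^(−rT) = (1.2648 − 1.367) · e^(−0.0614·3/12)
= -0.1022 × 0.984767 = -0.101
Short position value = −(long value) = $0.101

$0.101 per pound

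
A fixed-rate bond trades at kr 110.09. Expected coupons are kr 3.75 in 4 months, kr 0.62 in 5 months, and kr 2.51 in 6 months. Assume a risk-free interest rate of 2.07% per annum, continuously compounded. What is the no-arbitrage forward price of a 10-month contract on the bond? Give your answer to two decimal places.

kr 105.06

PV(coupons) I = 3.75·e^(−0.0207·4/12) + 0.62·e^(−0.0207·5/12) + 2.51·e^(−0.0207·6/12)
I = 3.7242 + 0.6147 + 2.4842 = 6.8231
F = (S − I)·e^(rT) = (110.09 − 6.8231) · e^(0.0207·10/12)
= 103.2669 · e^0.017250 = 103.2669 × 1.017400 = kr 105.06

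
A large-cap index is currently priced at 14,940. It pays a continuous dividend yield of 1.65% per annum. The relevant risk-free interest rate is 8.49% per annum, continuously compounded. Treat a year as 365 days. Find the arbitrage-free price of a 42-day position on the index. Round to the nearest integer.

15,058

F = S·e^((r − q)T) = 14940 · e^((0.0849 − 0.0165) × 42/365)
= 14940 · e^0.007871 = 14940 × 1.007902
F = 15,058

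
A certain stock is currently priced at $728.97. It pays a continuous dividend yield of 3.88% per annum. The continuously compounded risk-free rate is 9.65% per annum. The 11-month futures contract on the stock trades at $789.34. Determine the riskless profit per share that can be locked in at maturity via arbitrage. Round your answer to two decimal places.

$20.78 per share

Fair futures: F* = S·e^(carry·T), with carry = (r − q) = 0.0965 − 0.0388 = 0.0577
F* = 728.97 · e^(0.0577 × 11/12) = 728.97 · e^0.052892 = 728.97 × 1.054316 = $768.5647
Market $789.34 > fair $768.5647: forward overpriced → cash-and-carry (buy spot, short the forward).
At maturity, profit = |F_mkt − F*| = |789.34 − 768.5647| = $20.78 per share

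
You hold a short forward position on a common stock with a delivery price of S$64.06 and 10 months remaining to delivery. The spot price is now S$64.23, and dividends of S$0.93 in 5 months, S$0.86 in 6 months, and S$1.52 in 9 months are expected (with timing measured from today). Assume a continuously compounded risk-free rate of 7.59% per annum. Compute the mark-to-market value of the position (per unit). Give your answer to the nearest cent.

PV(remaining dividends) I = 0.93·e^(−0.0759·5/12) + 0.86·e^(−0.0759·6/12) + 1.52·e^(−0.0759·9/12) = 3.1649
Current forward F = (S − I)·e^(rT) = (64.23 − 3.1649)·e^(0.0759·10/12) = 61.0651 × 1.065293 = 65.0522
Value (long) = (F − K)·e^(−rT) = (65.0522 − 64.06) × 0.938709 = 0.9314
Short position value = −(long value) = -S$0.93

-S$0.93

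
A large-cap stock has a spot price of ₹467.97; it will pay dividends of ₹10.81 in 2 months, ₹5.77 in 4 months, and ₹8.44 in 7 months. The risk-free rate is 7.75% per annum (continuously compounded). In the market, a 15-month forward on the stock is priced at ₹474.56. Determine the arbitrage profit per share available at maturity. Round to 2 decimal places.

₹14.17 per share

PV(dividends) I = 10.81·e^(−0.0775·2/12) + 5.77·e^(−0.0775·4/12) + 8.44·e^(−0.0775·7/12) = 24.3611
Fair forward F* = (S − I)·e^(rT) = (467.97 − 24.3611)·e^0.096875 = 443.6089 × 1.101723 = 488.7341
Market ₹474.56 < fair 488.7341: forward underpriced → reverse cash-and-carry (short the stock, invest proceeds at r, pay the dividends, go long the forward).
Profit at T = |F_mkt − F*| = |474.56 − 488.7341| = ₹14.17 per share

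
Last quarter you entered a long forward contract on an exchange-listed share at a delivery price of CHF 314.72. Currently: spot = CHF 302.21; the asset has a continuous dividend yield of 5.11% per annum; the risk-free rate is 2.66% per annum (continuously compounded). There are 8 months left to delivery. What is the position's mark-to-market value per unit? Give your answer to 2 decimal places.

Current fair forward for the remaining 8 months: F = S·e^((r − q)·T), (r − q) = 0.0266 − 0.0511 = -0.0245
F = 302.21 · e^(-0.0245 × 8/12) = 302.21 × 0.983799 = 297.3139
Value of long forward = (F − K)·e^(−rT) = (297.3139 − 314.72) · e^(−0.0266·8/12)
= -17.4061 × 0.982423 = -17.10

-CHF 17.10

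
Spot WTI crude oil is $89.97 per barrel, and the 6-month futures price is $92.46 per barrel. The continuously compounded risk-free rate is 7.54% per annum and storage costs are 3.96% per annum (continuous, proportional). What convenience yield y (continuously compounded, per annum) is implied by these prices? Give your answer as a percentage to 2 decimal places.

6.04%

F = S·e^((r+u−y)T) ⇒ (r+u−y) = ln(F/S)/T
ln(92.46/89.97) = 0.027300; /T ⇒ 0.054600
y = r + u − ln(F/S)/T = 0.0754 + 0.0396 − 0.054600 = 0.060400
y = 6.04%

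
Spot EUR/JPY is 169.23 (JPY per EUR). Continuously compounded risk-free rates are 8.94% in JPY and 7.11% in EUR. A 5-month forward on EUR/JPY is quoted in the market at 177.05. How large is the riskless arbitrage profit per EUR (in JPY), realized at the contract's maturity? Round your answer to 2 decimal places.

6.52 per EUR (in JPY)

Fair forward: F* = S·e^(carry·T), with carry = (r_JPY − r_EUR) = 0.0894 − 0.0711 = 0.0183
F* = 169.23 · e^(0.0183 × 5/12) = 169.23 · e^0.007625 = 169.23 × 1.007654 = 170.5253
Market 177.05 > fair 170.5253: forward overpriced → cash-and-carry (buy spot, short the forward).
At maturity, profit = |F_mkt − F*| = |177.05 − 170.5253| = 6.52 per EUR (in JPY)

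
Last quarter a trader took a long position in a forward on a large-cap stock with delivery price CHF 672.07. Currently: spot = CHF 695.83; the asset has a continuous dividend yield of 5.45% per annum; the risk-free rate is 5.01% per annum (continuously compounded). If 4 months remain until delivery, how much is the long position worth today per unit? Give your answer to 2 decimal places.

Current fair forward for the remaining 4 months: F = S·e^((r − q)·T), (r − q) = 0.0501 − 0.0545 = -0.0044
F = 695.83 · e^(-0.0044 × 4/12) = 695.83 × 0.998534 = 694.8099
Value of long forward = (F − K)·e^(−rT) = (694.8099 − 672.07) · e^(−0.0501·4/12)
= 22.7399 × 0.983439 = 22.36

CHF 22.36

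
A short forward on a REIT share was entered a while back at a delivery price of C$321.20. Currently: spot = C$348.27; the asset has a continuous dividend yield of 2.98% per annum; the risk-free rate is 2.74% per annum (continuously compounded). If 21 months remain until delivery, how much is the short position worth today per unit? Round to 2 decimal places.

-C$24.41

Current fair forward for the remaining 21 months: F = S·e^((r − q)·T), (r − q) = 0.0274 − 0.0298 = -0.0024
F = 348.27 · e^(-0.0024 × 21/12) = 348.27 × 0.995809 = 346.8104
Value of long forward = (F − K)·e^(−rT) = (346.8104 − 321.20) · e^(−0.0274·21/12)
= 25.6104 × 0.953181 = 24.41
Short position value = −(long value) = -C$24.41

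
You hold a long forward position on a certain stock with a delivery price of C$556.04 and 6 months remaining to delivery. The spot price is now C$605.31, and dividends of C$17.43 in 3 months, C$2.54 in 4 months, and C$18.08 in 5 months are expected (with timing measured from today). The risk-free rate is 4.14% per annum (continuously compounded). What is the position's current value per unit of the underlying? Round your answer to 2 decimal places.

C$23.14

PV(remaining dividends) I = 17.43·e^(−0.0414·3/12) + 2.54·e^(−0.0414·4/12) + 18.08·e^(−0.0414·5/12) = 37.5265
Current forward F = (S − I)·e^(rT) = (605.31 − 37.5265)·e^(0.0414·6/12) = 567.7835 × 1.020916 = 579.6593
Value (long) = (F − K)·e^(−rT) = (579.6593 − 556.04) × 0.979513 = 23.1354
Value = C$23.14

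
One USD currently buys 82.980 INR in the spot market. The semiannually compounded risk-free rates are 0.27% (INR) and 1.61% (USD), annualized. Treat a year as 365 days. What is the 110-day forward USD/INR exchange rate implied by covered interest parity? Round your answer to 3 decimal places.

82.647

By covered interest parity, F = S · (1+r_INR/2)^(2T) / (1+r_USD/2)^(2T)
= 82.980 × 1.000813 / 1.004844 = 82.980 × 0.995988
F = 82.647 INR per USD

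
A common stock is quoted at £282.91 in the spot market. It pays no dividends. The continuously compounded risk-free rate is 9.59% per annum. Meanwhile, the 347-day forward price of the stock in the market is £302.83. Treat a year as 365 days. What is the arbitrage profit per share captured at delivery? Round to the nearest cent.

£7.09 per share

Fair forward: F* = S·e^(carry·T), with carry = r = 0.0959
F* = 282.91 · e^(0.0959 × 347/365) = 282.91 · e^0.091171 = 282.91 × 1.095456 = £309.9155
Market £302.83 < fair £309.9155: forward underpriced → reverse cash-and-carry (short spot, go long the forward).
At maturity, profit = |F_mkt − F*| = |302.83 − 309.9155| = £7.09 per share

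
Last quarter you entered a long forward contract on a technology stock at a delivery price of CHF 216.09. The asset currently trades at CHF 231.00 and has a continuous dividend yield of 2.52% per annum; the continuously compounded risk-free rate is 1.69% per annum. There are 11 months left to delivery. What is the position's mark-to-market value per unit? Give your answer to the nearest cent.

Current fair forward for the remaining 11 months: F = S·e^((r − q)·T), (r − q) = 0.0169 − 0.0252 = -0.0083
F = 231.00 · e^(-0.0083 × 11/12) = 231.00 × 0.992421 = 229.2493
Value of long forward = (F − K)·e^(−rT) = (229.2493 − 216.09) · e^(−0.0169·11/12)
= 13.1593 × 0.984628 = 12.96

CHF 12.96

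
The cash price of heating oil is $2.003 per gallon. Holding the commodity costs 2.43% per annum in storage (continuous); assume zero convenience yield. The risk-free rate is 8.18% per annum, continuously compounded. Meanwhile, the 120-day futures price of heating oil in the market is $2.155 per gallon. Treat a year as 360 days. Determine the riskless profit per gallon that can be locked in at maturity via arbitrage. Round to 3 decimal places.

$0.080 per gallon

Fair futures: F* = S·e^(carry·T), with carry = (r + u) = 0.0818 + 0.0243 = 0.1061
F* = 2.003 · e^(0.1061 × 120/360) = 2.003 · e^0.035367 = 2.003 × 1.036000 = $2.0751
Market $2.155 > fair $2.0751: forward overpriced → cash-and-carry (buy spot, short the forward).
At maturity, profit = |F_mkt − F*| = |2.155 − 2.0751| = $0.080 per gallon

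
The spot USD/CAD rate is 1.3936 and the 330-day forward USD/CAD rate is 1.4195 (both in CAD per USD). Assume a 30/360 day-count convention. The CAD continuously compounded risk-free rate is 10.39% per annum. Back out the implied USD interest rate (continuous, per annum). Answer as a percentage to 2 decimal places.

F = S·e^((r_CAD − r_USD)T) ⇒ r_USD = r_CAD − ln(F/S)/T
ln(1.4195/1.3936) = 0.018414; /(330/360) = 0.020088
r_USD = 0.1039 − 0.020088 = 0.083812
r_USD = 8.38%

8.38%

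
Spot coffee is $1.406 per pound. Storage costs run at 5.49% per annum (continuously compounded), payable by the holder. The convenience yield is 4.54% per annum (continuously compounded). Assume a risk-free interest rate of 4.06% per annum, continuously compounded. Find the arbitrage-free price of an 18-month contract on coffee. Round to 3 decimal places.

Net carry = r + u − y = 0.0406 + 0.0549 − 0.0454 = 0.0501
F = S·e^((r+u−y)T) = 1.406 · e^(0.0501 × 18/12) = 1.406 · e^0.075150
= 1.406 × 1.078046 = $1.516 per pound

$1.516 per pound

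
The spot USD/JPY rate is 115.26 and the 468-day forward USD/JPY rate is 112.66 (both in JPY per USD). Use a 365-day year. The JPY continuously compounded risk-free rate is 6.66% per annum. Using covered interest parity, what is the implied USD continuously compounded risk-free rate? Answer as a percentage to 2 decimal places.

F = S·e^((r_JPY − r_USD)T) ⇒ r_USD = r_JPY − ln(F/S)/T
ln(112.66/115.26) = -0.022816; /(468/365) = -0.017795
r_USD = 0.0666 + 0.017795 = 0.084395
r_USD = 8.44%

8.44%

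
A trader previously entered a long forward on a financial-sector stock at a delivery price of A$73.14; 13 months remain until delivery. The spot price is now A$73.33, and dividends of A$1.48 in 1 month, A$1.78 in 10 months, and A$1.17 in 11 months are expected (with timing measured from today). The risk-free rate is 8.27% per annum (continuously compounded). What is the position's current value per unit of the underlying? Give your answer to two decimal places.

PV(remaining dividends) I = 1.48·e^(−0.0827·1/12) + 1.78·e^(−0.0827·10/12) + 1.17·e^(−0.0827·11/12) = 4.2159
Current forward F = (S − I)·e^(rT) = (73.33 − 4.2159)·e^(0.0827·13/12) = 69.1141 × 1.093728 = 75.5920
Value (long) = (F − K)·e^(−rT) = (75.5920 − 73.14) × 0.914304 = 2.2419
Value = A$2.24

A$2.24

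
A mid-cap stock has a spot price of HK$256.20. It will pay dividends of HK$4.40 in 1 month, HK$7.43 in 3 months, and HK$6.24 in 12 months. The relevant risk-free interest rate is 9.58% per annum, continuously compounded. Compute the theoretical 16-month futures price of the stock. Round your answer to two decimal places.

HK$271.46

PV(dividends) I = 4.40·e^(−0.0958·1/12) + 7.43·e^(−0.0958·3/12) + 6.24·e^(−0.0958·12/12)
I = 4.3650 + 7.2542 + 5.6699 = 17.2891
F = (S − I)·e^(rT) = (256.20 − 17.2891) · e^(0.0958·16/12)
= 238.9109 · e^0.127733 = 238.9109 × 1.136250 = HK$271.46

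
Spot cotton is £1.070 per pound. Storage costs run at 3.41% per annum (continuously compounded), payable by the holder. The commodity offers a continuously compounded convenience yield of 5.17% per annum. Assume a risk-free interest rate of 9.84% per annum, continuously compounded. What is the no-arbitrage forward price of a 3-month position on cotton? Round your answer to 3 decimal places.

£1.092 per pound

Net carry = r + u − y = 0.0984 + 0.0341 − 0.0517 = 0.0808
F = S·e^((r+u−y)T) = 1.070 · e^(0.0808 × 3/12) = 1.070 · e^0.020200
= 1.070 × 1.020405 = £1.092 per pound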